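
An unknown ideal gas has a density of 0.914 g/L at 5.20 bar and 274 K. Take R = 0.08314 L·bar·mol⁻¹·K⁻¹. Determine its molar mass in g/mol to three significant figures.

ρ = PM/(RT) ⇒ M = ρRT/P = (0.914 × 0.08314 × 274.0) / 5.20

M ≈ 4.00 g/mol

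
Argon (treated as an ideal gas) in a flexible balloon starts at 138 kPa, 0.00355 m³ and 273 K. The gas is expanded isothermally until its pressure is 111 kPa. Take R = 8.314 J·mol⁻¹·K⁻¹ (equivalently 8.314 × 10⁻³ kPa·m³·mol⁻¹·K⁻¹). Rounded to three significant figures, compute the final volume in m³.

Isothermal, so P V is constant: T₂ = T₁; V₂ = V₁·(P₁/P₂) = 0.004414 m³.

V₂ ≈ 0.00441 m³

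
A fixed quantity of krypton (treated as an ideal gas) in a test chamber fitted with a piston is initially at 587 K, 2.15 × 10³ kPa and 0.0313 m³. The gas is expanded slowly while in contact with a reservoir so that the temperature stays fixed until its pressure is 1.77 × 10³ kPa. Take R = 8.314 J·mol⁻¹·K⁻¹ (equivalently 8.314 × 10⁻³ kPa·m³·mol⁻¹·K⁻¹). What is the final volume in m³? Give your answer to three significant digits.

V₂ ≈ 0.0380 m³

Isothermal, so P V is constant: T₂ = T₁; V₂ = V₁·(P₁/P₂) = 0.03802 m³.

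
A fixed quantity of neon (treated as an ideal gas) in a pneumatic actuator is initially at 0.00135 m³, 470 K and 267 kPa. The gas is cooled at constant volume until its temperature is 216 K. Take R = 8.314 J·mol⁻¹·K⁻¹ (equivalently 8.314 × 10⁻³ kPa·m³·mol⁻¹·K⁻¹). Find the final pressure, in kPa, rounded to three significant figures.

Isochoric, so P/T is constant: V₂ = V₁; P₂ = P₁·(T₂/T₁) = 122.7 kPa.

P₂ ≈ 123 kPa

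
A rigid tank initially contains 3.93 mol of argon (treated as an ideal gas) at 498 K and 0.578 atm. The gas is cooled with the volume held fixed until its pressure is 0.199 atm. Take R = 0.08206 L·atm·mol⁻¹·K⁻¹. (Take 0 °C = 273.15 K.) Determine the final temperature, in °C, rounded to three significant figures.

T₂ ≈ -102 °C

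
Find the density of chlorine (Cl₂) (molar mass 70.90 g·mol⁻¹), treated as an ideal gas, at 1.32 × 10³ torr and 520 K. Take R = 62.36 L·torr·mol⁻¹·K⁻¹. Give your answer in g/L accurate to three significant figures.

ρ = PM/(RT) = (1.32e+03 × 70.90) / (62.36 × 520.0)

ρ ≈ 2.89 g/L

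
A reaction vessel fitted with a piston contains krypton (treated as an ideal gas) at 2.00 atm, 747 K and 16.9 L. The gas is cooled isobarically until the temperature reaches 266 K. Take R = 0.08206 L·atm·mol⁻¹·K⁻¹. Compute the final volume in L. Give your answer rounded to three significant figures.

V₂ ≈ 6.02 L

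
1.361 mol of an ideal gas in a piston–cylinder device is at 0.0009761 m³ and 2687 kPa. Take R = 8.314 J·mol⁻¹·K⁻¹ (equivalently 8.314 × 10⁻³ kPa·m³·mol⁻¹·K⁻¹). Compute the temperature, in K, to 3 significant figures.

T ≈ 232 K

PV = nRT ⇒ T = PV/(nR) = (2687 × 0.0009761) / (1.361 × 8.314 × 10⁻³)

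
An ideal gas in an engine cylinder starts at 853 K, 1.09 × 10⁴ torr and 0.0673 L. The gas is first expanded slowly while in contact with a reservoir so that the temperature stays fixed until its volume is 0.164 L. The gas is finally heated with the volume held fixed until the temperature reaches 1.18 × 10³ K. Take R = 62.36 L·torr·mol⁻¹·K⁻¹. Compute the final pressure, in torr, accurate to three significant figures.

P₃ ≈ 6.19e+03 torr

Isothermal, so P V is constant: T₂ = T₁; P₂ = P₁·(V₁/V₂) = 4473 torr.
Isochoric, so P/T is constant: V₃ = V₂; P₃ = P₂·(T₃/T₂) = 6188 torr.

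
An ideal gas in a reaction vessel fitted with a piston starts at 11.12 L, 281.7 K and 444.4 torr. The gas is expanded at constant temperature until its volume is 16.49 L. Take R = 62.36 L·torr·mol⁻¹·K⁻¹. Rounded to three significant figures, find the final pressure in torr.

P₂ ≈ 300 torr

Isothermal, so P V is constant: T₂ = T₁; P₂ = P₁·(V₁/V₂) = 299.7 torr.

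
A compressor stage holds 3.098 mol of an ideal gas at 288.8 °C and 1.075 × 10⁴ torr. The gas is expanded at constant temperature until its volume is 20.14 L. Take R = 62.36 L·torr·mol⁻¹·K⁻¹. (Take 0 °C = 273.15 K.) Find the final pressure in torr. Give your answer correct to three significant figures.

Convert: T₁ = 562.0 K.
From PV = nRT: V₁ = nRT₁/P₁ = 10.10 L.
Isothermal, so P V is constant: T₂ = T₁; P₂ = P₁·(V₁/V₂) = 5390 torr.

P₂ ≈ 5.39e+03 torr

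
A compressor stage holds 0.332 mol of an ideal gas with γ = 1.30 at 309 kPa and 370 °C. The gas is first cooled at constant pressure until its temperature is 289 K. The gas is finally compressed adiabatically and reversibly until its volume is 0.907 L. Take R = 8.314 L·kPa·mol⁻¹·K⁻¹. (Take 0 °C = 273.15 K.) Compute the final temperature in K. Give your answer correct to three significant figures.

T₃ ≈ 396 K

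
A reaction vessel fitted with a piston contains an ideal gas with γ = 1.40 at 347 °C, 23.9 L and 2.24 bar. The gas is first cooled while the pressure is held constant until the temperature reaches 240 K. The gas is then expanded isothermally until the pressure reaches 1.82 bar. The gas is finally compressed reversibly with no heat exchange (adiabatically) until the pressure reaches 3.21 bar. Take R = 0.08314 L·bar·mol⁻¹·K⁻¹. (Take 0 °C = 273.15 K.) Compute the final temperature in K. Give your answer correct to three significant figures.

T₄ ≈ 282 K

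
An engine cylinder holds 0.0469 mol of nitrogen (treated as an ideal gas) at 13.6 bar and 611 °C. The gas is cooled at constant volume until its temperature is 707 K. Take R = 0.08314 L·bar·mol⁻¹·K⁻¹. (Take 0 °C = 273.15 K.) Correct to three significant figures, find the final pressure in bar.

P₂ ≈ 10.9 bar

Convert: T₁ = 884.1 K.
From PV = nRT: V₁ = nRT₁/P₁ = 0.2535 L.
V constant ⇒ P ∝ T: V₂ = V₁; P₂ = P₁·(T₂/T₁) = 10.88 bar.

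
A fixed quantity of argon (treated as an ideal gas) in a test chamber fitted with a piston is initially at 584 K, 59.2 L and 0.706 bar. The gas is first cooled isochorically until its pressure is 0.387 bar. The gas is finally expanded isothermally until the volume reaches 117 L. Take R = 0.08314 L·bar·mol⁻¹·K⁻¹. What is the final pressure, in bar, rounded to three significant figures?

P₃ ≈ 0.196 bar

Isochoric, so P/T is constant: V₂ = V₁; T₂ = T₁·(P₂/P₁) = 320.1 K.
T constant ⇒ Boyle's law P V = const: T₃ = T₂; P₃ = P₂·(V₂/V₃) = 0.1958 bar.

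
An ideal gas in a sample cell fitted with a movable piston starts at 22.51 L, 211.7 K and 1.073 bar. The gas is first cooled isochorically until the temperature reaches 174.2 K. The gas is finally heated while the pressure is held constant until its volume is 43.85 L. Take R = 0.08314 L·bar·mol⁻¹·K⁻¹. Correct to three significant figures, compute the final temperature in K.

T₃ ≈ 339 K

V constant ⇒ P ∝ T: V₂ = V₁; P₂ = P₁·(T₂/T₁) = 0.8829 bar.
P constant ⇒ V ∝ T: P₃ = P₂; T₃ = T₂·(V₃/V₂) = 339.3 K.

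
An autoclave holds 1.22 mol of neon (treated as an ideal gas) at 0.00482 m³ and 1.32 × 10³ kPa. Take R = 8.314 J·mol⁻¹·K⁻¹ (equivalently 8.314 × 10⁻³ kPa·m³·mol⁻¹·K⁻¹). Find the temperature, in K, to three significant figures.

PV = nRT ⇒ T = PV/(nR) = (1.32e+03 × 0.00482) / (1.22 × 8.314 × 10⁻³)

T ≈ 627 K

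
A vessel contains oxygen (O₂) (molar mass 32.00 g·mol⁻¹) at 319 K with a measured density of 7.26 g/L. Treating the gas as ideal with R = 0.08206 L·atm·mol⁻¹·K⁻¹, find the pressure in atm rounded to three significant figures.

P ≈ 5.94 atm

ρ = PM/(RT) ⇒ P = ρRT/M = (7.26 × 0.08206 × 319.0) / 32.00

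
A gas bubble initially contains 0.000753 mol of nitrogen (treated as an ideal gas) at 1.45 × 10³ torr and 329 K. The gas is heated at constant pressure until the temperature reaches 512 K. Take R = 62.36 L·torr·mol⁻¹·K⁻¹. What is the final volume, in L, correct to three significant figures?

V₂ ≈ 0.0166 L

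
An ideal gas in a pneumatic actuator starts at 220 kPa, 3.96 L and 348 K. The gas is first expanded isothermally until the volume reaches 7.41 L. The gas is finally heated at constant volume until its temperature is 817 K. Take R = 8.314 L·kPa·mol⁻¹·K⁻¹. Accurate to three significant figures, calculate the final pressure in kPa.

Isothermal, so P V is constant: T₂ = T₁; P₂ = P₁·(V₁/V₂) = 117.6 kPa.
Isochoric, so P/T is constant: V₃ = V₂; P₃ = P₂·(T₃/T₂) = 276.0 kPa.

P₃ ≈ 276 kPa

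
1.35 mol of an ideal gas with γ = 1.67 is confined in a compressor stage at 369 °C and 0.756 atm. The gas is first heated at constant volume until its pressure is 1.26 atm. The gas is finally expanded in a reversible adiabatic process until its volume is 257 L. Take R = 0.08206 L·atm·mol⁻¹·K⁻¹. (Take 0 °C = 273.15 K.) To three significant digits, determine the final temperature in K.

T₃ ≈ 546 K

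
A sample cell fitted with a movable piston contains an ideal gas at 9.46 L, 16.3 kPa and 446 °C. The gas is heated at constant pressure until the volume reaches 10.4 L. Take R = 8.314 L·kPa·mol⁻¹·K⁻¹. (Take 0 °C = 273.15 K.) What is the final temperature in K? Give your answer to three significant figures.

T₂ ≈ 791 K

Convert: T₁ = 719.1 K.
P constant ⇒ V ∝ T: P₂ = P₁; T₂ = T₁·(V₂/V₁) = 790.6 K.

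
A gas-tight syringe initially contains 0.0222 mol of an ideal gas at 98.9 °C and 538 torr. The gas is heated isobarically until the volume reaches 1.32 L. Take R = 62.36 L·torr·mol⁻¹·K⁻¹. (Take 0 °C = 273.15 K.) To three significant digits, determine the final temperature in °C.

Convert: T₁ = 372.0 K.
From PV = nRT: V₁ = nRT₁/P₁ = 0.9574 L.
Isobaric, so V/T is constant: P₂ = P₁; T₂ = T₁·(V₂/V₁) = 513.0 K.

T₂ ≈ 240 °C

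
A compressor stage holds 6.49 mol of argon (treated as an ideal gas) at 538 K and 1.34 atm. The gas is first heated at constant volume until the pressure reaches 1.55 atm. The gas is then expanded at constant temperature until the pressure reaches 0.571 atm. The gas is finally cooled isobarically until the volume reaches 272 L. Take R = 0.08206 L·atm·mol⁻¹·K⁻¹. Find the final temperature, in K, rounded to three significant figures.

T₄ ≈ 292 K

From PV = nRT: V₁ = nRT₁/P₁ = 213.8 L.
Isochoric, so P/T is constant: V₂ = V₁; T₂ = T₁·(P₂/P₁) = 622.3 K.
T constant ⇒ Boyle's law P V = const: T₃ = T₂; V₃ = V₂·(P₂/P₃) = 580.4 L.
Isobaric, so V/T is constant: P₄ = P₃; T₄ = T₃·(V₄/V₃) = 291.6 K.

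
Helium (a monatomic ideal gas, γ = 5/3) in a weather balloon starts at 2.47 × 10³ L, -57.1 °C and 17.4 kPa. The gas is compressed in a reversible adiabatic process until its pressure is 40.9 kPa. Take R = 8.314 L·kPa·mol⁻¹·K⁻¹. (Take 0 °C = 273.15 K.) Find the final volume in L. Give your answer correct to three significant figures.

V₂ ≈ 1.48e+03 L

Convert: T₁ = 216.0 K.
Adiabatic (γ = 5/3), T V^(γ−1) and P V^γ constant: T₂ = T₁·(P₂/P₁)^((γ−1)/γ) = 304.1 K; V₂ = V₁·(P₁/P₂)^(1/γ) = 1479 L.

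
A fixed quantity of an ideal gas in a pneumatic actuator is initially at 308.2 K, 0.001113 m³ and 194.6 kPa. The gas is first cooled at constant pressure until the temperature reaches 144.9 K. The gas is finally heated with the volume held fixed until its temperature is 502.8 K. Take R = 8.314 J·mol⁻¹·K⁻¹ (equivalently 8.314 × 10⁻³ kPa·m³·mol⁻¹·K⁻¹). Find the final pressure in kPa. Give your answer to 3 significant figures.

P₃ ≈ 675 kPa

Isobaric, so V/T is constant: P₂ = P₁; V₂ = V₁·(T₂/T₁) = 0.0005233 m³.
V constant ⇒ P ∝ T: V₃ = V₂; P₃ = P₂·(T₃/T₂) = 675.3 kPa.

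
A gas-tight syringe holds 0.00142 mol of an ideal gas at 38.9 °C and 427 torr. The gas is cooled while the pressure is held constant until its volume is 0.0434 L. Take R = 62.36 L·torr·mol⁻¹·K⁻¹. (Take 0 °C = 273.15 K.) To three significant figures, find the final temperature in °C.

T₂ ≈ -63.9 °C

Convert: T₁ = 312.0 K.
From PV = nRT: V₁ = nRT₁/P₁ = 0.06471 L.
P constant ⇒ V ∝ T: P₂ = P₁; T₂ = T₁·(V₂/V₁) = 209.3 K.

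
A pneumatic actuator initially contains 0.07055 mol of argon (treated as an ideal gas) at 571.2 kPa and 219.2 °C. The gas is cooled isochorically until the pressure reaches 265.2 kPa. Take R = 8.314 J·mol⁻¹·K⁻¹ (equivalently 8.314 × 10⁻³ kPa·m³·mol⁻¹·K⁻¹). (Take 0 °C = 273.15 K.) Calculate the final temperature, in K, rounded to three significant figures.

T₂ ≈ 229 K

Convert: T₁ = 492.3 K.
From PV = nRT: V₁ = nRT₁/P₁ = 0.0005056 m³.
V constant ⇒ P ∝ T: V₂ = V₁; T₂ = T₁·(P₂/P₁) = 228.6 K.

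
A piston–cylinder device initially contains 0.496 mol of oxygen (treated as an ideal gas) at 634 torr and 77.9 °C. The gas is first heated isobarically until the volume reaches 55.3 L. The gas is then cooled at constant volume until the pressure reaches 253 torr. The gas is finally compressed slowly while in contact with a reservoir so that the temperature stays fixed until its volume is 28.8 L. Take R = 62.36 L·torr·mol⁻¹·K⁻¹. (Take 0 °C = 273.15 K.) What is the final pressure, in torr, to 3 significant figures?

P₄ ≈ 486 torr

Convert: T₁ = 351.0 K.
From PV = nRT: V₁ = nRT₁/P₁ = 17.13 L.
P constant ⇒ V ∝ T: P₂ = P₁; T₂ = T₁·(V₂/V₁) = 1134 K.
Isochoric, so P/T is constant: V₃ = V₂; T₃ = T₂·(P₃/P₂) = 452.3 K.
T constant ⇒ Boyle's law P V = const: T₄ = T₃; P₄ = P₃·(V₃/V₄) = 485.8 torr.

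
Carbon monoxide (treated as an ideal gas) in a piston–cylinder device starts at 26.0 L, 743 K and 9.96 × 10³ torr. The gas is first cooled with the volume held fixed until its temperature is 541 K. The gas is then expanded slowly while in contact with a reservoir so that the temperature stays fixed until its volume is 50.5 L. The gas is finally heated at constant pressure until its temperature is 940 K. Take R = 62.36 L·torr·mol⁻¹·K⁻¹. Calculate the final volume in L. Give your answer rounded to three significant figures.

V constant ⇒ P ∝ T: V₂ = V₁; P₂ = P₁·(T₂/T₁) = 7252 torr.
T constant ⇒ Boyle's law P V = const: T₃ = T₂; P₃ = P₂·(V₂/V₃) = 3734 torr.
Isobaric, so V/T is constant: P₄ = P₃; V₄ = V₃·(T₄/T₃) = 87.74 L.

V₄ ≈ 87.7 L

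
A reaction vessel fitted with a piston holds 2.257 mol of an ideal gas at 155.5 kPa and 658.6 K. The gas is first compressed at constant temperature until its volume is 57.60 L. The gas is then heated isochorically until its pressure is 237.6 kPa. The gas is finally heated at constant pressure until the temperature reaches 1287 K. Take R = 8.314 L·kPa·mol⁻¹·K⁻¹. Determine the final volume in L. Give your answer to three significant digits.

V₄ ≈ 102 L

From PV = nRT: V₁ = nRT₁/P₁ = 79.48 L.
T constant ⇒ Boyle's law P V = const: T₂ = T₁; P₂ = P₁·(V₁/V₂) = 214.6 kPa.
V constant ⇒ P ∝ T: V₃ = V₂; T₃ = T₂·(P₃/P₂) = 729.3 K.
P constant ⇒ V ∝ T: P₄ = P₃; V₄ = V₃·(T₄/T₃) = 101.6 L.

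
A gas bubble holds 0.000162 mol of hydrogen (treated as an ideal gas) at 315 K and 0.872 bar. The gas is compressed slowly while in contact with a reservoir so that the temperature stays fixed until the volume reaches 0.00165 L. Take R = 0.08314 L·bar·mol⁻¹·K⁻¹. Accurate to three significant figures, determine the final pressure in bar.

From PV = nRT: V₁ = nRT₁/P₁ = 0.004865 L.
Isothermal, so P V is constant: T₂ = T₁; P₂ = P₁·(V₁/V₂) = 2.571 bar.

P₂ ≈ 2.57 bar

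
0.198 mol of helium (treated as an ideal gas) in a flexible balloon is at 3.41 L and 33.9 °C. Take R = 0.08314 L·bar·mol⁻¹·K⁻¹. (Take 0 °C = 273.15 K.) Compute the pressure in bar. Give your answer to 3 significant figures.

P ≈ 1.48 bar

Convert: T = 307.05 K.
PV = nRT ⇒ P = nRT/V = (0.198 × 0.08314 × 307.05) / 3.41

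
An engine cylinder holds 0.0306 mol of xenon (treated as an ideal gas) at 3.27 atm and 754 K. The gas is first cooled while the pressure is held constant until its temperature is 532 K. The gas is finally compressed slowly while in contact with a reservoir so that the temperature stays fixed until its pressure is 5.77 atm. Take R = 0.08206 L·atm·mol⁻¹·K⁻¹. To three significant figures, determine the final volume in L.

V₃ ≈ 0.232 L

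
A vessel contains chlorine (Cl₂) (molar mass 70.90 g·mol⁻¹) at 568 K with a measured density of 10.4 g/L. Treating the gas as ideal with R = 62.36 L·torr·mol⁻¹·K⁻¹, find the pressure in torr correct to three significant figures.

P ≈ 5.20e+03 torr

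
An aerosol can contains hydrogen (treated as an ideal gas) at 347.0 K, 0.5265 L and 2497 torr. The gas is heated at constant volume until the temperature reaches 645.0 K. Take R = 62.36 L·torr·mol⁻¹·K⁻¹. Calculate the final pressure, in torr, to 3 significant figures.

P₂ ≈ 4.64e+03 torr

V constant ⇒ P ∝ T: V₂ = V₁; P₂ = P₁·(T₂/T₁) = 4641 torr.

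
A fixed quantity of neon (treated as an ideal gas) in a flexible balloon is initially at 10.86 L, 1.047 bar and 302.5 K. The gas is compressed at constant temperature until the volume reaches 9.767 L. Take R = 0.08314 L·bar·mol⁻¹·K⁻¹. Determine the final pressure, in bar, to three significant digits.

P₂ ≈ 1.16 bar

T constant ⇒ Boyle's law P V = const: T₂ = T₁; P₂ = P₁·(V₁/V₂) = 1.164 bar.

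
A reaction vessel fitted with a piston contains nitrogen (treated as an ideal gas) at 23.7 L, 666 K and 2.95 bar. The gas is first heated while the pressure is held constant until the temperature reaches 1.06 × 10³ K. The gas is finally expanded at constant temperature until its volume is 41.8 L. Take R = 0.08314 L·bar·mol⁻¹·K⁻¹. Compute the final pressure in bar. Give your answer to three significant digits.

Isobaric, so V/T is constant: P₂ = P₁; V₂ = V₁·(T₂/T₁) = 37.72 L.
T constant ⇒ Boyle's law P V = const: T₃ = T₂; P₃ = P₂·(V₂/V₃) = 2.662 bar.

P₃ ≈ 2.66 bar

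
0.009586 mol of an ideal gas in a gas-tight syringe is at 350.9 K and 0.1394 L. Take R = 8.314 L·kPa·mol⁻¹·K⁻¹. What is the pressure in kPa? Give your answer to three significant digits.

PV = nRT ⇒ P = nRT/V = (0.009586 × 8.314 × 350.9) / 0.1394

P ≈ 201 kPa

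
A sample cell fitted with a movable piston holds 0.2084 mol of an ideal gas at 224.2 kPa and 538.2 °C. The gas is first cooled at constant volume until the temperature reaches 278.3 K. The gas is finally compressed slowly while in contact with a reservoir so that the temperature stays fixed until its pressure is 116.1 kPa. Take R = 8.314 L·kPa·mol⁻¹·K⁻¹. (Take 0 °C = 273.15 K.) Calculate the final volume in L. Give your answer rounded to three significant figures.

V₃ ≈ 4.15 L

Convert: T₁ = 811.4 K.
From PV = nRT: V₁ = nRT₁/P₁ = 6.270 L.
Isochoric, so P/T is constant: V₂ = V₁; P₂ = P₁·(T₂/T₁) = 76.90 kPa.
Isothermal, so P V is constant: T₃ = T₂; V₃ = V₂·(P₂/P₃) = 4.153 L.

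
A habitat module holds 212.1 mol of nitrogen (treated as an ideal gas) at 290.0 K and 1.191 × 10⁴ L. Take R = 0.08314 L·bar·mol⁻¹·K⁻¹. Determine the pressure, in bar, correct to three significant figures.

PV = nRT ⇒ P = nRT/V = (212.1 × 0.08314 × 290.0) / 1.191e+04

P ≈ 0.429 bar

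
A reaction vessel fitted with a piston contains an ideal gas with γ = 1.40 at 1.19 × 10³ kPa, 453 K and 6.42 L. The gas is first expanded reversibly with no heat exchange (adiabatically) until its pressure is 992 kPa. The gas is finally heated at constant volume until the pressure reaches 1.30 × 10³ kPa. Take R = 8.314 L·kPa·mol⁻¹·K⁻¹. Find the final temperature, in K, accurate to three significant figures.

T₃ ≈ 564 K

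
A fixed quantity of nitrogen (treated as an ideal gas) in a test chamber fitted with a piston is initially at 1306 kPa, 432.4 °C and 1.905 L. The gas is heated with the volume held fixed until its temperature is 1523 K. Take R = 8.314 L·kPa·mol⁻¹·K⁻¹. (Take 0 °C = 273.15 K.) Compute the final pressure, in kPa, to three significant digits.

P₂ ≈ 2.82e+03 kPa

Convert: T₁ = 705.5 K.
V constant ⇒ P ∝ T: V₂ = V₁; P₂ = P₁·(T₂/T₁) = 2819 kPa.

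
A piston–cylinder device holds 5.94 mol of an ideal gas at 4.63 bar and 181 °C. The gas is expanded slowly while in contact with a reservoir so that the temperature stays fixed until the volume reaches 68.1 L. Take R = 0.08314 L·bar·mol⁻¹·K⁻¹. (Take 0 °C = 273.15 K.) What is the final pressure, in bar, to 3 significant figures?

P₂ ≈ 3.29 bar

Convert: T₁ = 454.1 K.
From PV = nRT: V₁ = nRT₁/P₁ = 48.44 L.
T constant ⇒ Boyle's law P V = const: T₂ = T₁; P₂ = P₁·(V₁/V₂) = 3.293 bar.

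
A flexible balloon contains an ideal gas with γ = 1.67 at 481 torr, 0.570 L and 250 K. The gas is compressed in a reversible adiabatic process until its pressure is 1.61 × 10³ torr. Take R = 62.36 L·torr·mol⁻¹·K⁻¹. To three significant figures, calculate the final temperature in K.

Adiabatic (γ = 1.67), T V^(γ−1) and P V^γ constant: T₂ = T₁·(P₂/P₁)^((γ−1)/γ) = 405.9 K; V₂ = V₁·(P₁/P₂)^(1/γ) = 0.2765 L.

T₂ ≈ 406 K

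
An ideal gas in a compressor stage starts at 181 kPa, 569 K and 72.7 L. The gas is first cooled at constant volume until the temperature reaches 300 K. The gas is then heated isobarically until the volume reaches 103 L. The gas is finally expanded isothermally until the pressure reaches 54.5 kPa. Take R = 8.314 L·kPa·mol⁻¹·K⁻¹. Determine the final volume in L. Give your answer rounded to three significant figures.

V₄ ≈ 180 L

V constant ⇒ P ∝ T: V₂ = V₁; P₂ = P₁·(T₂/T₁) = 95.43 kPa.
Isobaric, so V/T is constant: P₃ = P₂; T₃ = T₂·(V₃/V₂) = 425.0 K.
T constant ⇒ Boyle's law P V = const: T₄ = T₃; V₄ = V₃·(P₃/P₄) = 180.4 L.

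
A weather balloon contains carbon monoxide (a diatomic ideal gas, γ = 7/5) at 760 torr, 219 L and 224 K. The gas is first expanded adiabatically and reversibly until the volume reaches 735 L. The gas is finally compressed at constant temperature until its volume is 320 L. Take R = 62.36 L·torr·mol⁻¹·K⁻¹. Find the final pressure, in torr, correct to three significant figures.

Reversible adiabatic, γ = 7/5: T₂ = T₁·(V₁/V₂)^(γ−1) = 138.0 K; P₂ = P₁·(V₁/V₂)^γ = 139.5 torr.
Isothermal, so P V is constant: T₃ = T₂; P₃ = P₂·(V₂/V₃) = 320.5 torr.

P₃ ≈ 320 torr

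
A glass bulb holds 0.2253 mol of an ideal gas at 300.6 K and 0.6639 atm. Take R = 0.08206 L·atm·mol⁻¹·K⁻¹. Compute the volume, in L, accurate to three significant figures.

PV = nRT ⇒ V = nRT/P = (0.2253 × 0.08206 × 300.6) / 0.6639

V ≈ 8.37 L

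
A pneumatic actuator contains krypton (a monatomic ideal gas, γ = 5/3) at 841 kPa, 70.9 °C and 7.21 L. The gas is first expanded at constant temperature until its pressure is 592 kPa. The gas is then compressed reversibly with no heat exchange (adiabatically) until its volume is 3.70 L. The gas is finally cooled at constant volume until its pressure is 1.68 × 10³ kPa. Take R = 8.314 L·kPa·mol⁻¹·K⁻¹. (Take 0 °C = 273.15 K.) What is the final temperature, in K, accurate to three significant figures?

Convert: T₁ = 344.0 K.
Isothermal, so P V is constant: T₂ = T₁; V₂ = V₁·(P₁/P₂) = 10.24 L.
Adiabatic (γ = 5/3), T V^(γ−1) and P V^γ constant: T₃ = T₂·(V₂/V₃)^(γ−1) = 678.3 K; P₃ = P₂·(V₂/V₃)^γ = 3231 kPa.
V constant ⇒ P ∝ T: V₄ = V₃; T₄ = T₃·(P₄/P₃) = 352.7 K.

T₄ ≈ 353 K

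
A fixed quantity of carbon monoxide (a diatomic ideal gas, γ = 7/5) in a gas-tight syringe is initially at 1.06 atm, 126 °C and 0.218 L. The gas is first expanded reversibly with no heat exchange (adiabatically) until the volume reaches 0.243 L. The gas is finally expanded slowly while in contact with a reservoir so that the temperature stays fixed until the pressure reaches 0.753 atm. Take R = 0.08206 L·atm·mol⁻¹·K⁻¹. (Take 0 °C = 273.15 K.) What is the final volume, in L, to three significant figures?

Convert: T₁ = 399.1 K.
Adiabatic (γ = 7/5), T V^(γ−1) and P V^γ constant: T₂ = T₁·(V₁/V₂)^(γ−1) = 382.2 K; P₂ = P₁·(V₁/V₂)^γ = 0.9105 atm.
T constant ⇒ Boyle's law P V = const: T₃ = T₂; V₃ = V₂·(P₂/P₃) = 0.2938 L.

V₃ ≈ 0.294 L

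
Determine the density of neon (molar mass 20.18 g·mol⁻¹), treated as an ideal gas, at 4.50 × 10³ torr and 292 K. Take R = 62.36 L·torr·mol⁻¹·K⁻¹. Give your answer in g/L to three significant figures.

ρ ≈ 4.99 g/L

ρ = PM/(RT) = (4.50e+03 × 20.18) / (62.36 × 292.0)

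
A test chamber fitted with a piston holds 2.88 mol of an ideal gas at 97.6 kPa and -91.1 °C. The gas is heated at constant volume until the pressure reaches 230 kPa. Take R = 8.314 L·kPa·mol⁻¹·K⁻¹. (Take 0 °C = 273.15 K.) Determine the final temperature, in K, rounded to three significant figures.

T₂ ≈ 429 K

Convert: T₁ = 182.0 K.
From PV = nRT: V₁ = nRT₁/P₁ = 44.66 L.
V constant ⇒ P ∝ T: V₂ = V₁; T₂ = T₁·(P₂/P₁) = 429.0 K.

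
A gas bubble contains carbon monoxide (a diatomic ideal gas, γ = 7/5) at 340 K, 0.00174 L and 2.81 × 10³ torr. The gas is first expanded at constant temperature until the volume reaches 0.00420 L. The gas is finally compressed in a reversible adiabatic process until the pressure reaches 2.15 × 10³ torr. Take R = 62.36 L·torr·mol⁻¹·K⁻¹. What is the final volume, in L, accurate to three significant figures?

Isothermal, so P V is constant: T₂ = T₁; P₂ = P₁·(V₁/V₂) = 1164 torr.
Adiabatic (γ = 7/5), T V^(γ−1) and P V^γ constant: T₃ = T₂·(P₃/P₂)^((γ−1)/γ) = 405.1 K; V₃ = V₂·(P₂/P₃)^(1/γ) = 0.002710 L.

V₃ ≈ 0.00271 L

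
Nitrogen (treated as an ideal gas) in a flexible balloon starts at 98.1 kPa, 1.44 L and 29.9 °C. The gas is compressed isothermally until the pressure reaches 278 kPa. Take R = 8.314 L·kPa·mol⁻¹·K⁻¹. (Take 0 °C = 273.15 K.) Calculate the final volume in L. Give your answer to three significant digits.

V₂ ≈ 0.508 L

Convert: T₁ = 303.0 K.
T constant ⇒ Boyle's law P V = const: T₂ = T₁; V₂ = V₁·(P₁/P₂) = 0.5081 L.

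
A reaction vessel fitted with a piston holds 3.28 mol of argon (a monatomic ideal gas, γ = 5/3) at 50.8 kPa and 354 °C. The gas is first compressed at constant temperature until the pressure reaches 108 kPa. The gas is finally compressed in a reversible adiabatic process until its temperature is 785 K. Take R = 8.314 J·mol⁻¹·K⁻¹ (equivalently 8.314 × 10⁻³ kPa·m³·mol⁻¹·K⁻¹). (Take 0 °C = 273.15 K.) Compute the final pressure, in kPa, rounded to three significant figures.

Convert: T₁ = 627.1 K.
From PV = nRT: V₁ = nRT₁/P₁ = 0.3367 m³.
Isothermal, so P V is constant: T₂ = T₁; V₂ = V₁·(P₁/P₂) = 0.1584 m³.
Adiabatic (γ = 5/3), T V^(γ−1) and P V^γ constant: P₃ = P₂·(T₃/T₂)^(γ/(γ−1)) = 189.3 kPa; V₃ = V₂·(T₂/T₃)^(1/(γ−1)) = 0.1131 m³.

P₃ ≈ 189 kPa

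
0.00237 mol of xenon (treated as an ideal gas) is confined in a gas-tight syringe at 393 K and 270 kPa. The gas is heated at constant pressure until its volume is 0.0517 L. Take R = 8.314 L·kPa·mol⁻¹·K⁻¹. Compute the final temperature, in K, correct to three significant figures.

T₂ ≈ 708 K

From PV = nRT: V₁ = nRT₁/P₁ = 0.02868 L.
Isobaric, so V/T is constant: P₂ = P₁; T₂ = T₁·(V₂/V₁) = 708.4 K.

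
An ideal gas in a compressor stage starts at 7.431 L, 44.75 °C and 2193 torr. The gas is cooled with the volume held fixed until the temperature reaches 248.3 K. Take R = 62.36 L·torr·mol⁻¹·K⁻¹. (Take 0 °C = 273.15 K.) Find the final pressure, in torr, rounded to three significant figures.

P₂ ≈ 1.71e+03 torr

Convert: T₁ = 317.9 K.
V constant ⇒ P ∝ T: V₂ = V₁; P₂ = P₁·(T₂/T₁) = 1713 torr.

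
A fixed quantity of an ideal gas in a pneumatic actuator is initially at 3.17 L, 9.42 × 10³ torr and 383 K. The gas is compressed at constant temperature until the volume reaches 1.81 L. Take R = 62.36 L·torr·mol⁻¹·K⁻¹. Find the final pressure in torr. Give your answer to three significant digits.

Isothermal, so P V is constant: T₂ = T₁; P₂ = P₁·(V₁/V₂) = 1.650e+04 torr.

P₂ ≈ 1.65e+04 torr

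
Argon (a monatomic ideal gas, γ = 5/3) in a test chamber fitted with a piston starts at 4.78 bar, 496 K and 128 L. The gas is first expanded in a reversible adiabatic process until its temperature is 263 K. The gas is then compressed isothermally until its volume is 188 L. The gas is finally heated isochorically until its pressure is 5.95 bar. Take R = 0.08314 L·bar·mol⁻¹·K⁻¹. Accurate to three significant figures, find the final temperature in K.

Adiabatic (γ = 5/3), T V^(γ−1) and P V^γ constant: P₂ = P₁·(T₂/T₁)^(γ/(γ−1)) = 0.9786 bar; V₂ = V₁·(T₁/T₂)^(1/(γ−1)) = 331.5 L.
T constant ⇒ Boyle's law P V = const: T₃ = T₂; P₃ = P₂·(V₂/V₃) = 1.726 bar.
V constant ⇒ P ∝ T: V₄ = V₃; T₄ = T₃·(P₄/P₃) = 906.8 K.

T₄ ≈ 907 K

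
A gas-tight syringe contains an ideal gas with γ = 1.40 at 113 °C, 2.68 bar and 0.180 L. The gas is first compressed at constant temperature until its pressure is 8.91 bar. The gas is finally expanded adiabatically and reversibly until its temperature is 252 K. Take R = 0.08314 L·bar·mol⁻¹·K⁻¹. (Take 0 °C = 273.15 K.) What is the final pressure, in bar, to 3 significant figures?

Convert: T₁ = 386.1 K.
T constant ⇒ Boyle's law P V = const: T₂ = T₁; V₂ = V₁·(P₁/P₂) = 0.05414 L.
Reversible adiabatic, γ = 1.40: P₃ = P₂·(T₃/T₂)^(γ/(γ−1)) = 2.000 bar; V₃ = V₂·(T₂/T₃)^(1/(γ−1)) = 0.1574 L.

P₃ ≈ 2.00 bar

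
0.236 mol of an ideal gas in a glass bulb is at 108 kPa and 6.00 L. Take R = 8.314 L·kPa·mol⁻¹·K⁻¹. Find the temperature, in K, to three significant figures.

T ≈ 330 K

PV = nRT ⇒ T = PV/(nR) = (108 × 6.00) / (0.236 × 8.314)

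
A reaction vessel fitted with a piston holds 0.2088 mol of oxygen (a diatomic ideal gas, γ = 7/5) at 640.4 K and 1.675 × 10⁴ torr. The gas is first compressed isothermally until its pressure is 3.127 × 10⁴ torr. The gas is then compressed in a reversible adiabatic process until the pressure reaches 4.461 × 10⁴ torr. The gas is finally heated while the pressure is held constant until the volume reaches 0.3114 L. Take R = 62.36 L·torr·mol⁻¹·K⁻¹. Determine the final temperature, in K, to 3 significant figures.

From PV = nRT: V₁ = nRT₁/P₁ = 0.4978 L.
Isothermal, so P V is constant: T₂ = T₁; V₂ = V₁·(P₁/P₂) = 0.2667 L.
Adiabatic (γ = 7/5), T V^(γ−1) and P V^γ constant: T₃ = T₂·(P₃/P₂)^((γ−1)/γ) = 708.8 K; V₃ = V₂·(P₂/P₃)^(1/γ) = 0.2069 L.
P constant ⇒ V ∝ T: P₄ = P₃; T₄ = T₃·(V₄/V₃) = 1067 K.

T₄ ≈ 1.07e+03 K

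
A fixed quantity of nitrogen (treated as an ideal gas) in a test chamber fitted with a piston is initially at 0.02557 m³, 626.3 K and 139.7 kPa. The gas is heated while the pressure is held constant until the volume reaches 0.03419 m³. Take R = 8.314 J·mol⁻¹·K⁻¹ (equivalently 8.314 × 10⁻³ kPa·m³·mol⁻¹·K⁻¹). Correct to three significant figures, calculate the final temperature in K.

Isobaric, so V/T is constant: P₂ = P₁; T₂ = T₁·(V₂/V₁) = 837.4 K.

T₂ ≈ 837 K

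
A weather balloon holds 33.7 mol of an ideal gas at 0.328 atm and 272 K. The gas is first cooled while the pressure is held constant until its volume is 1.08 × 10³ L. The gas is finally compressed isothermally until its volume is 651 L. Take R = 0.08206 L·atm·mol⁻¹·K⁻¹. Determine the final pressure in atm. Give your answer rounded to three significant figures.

P₃ ≈ 0.544 atm

From PV = nRT: V₁ = nRT₁/P₁ = 2293 L.
P constant ⇒ V ∝ T: P₂ = P₁; T₂ = T₁·(V₂/V₁) = 128.1 K.
Isothermal, so P V is constant: T₃ = T₂; P₃ = P₂·(V₂/V₃) = 0.5441 atm.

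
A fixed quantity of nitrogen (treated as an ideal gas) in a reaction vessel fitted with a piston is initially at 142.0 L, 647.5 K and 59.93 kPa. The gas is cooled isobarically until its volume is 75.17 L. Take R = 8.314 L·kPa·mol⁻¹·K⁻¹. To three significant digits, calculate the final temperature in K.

T₂ ≈ 343 K

Isobaric, so V/T is constant: P₂ = P₁; T₂ = T₁·(V₂/V₁) = 342.8 K.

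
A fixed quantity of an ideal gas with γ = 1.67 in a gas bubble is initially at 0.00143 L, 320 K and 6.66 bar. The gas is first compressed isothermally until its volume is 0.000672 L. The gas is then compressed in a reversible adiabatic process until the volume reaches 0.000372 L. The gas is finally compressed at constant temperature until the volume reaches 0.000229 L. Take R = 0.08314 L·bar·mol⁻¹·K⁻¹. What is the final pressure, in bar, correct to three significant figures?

T constant ⇒ Boyle's law P V = const: T₂ = T₁; P₂ = P₁·(V₁/V₂) = 14.17 bar.
Reversible adiabatic, γ = 1.67: T₃ = T₂·(V₂/V₃)^(γ−1) = 475.6 K; P₃ = P₂·(V₂/V₃)^γ = 38.05 bar.
T constant ⇒ Boyle's law P V = const: T₄ = T₃; P₄ = P₃·(V₃/V₄) = 61.81 bar.

P₄ ≈ 61.8 bar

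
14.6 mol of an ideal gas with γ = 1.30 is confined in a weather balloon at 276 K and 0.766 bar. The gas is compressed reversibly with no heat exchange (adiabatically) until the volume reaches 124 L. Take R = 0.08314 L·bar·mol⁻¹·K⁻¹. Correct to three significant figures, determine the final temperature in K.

From PV = nRT: V₁ = nRT₁/P₁ = 437.4 L.
Reversible adiabatic, γ = 1.30: T₂ = T₁·(V₁/V₂)^(γ−1) = 402.8 K; P₂ = P₁·(V₁/V₂)^γ = 3.943 bar.

T₂ ≈ 403 K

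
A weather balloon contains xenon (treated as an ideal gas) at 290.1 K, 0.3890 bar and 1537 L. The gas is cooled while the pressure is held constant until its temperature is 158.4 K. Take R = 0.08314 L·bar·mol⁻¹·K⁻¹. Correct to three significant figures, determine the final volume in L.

V₂ ≈ 839 L

P constant ⇒ V ∝ T: P₂ = P₁; V₂ = V₁·(T₂/T₁) = 839.2 L.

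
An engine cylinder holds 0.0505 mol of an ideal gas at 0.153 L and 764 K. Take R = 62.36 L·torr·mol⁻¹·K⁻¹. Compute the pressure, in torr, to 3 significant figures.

PV = nRT ⇒ P = nRT/V = (0.0505 × 62.36 × 764) / 0.153

P ≈ 1.57e+04 torr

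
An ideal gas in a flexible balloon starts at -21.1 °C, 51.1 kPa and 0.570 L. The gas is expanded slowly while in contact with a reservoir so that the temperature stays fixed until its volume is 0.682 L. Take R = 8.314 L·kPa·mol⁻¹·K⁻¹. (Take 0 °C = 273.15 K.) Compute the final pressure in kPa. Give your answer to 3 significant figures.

Convert: T₁ = 252.0 K.
T constant ⇒ Boyle's law P V = const: T₂ = T₁; P₂ = P₁·(V₁/V₂) = 42.71 kPa.

P₂ ≈ 42.7 kPa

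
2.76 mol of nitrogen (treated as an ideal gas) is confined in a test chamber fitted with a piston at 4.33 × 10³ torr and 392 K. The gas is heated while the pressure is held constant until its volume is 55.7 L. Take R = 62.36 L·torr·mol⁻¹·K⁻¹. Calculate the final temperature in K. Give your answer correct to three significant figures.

From PV = nRT: V₁ = nRT₁/P₁ = 15.58 L.
P constant ⇒ V ∝ T: P₂ = P₁; T₂ = T₁·(V₂/V₁) = 1401 K.

T₂ ≈ 1.40e+03 K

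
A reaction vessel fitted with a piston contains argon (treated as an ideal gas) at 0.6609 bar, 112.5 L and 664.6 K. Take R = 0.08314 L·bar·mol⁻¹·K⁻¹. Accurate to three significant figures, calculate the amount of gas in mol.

n ≈ 1.35 mol

PV = nRT ⇒ n = PV/(RT) = (0.6609 × 112.5) / (0.08314 × 664.6)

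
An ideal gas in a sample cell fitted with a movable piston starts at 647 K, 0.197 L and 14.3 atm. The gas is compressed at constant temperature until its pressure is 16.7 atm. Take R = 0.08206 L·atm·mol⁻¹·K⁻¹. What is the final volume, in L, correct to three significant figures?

V₂ ≈ 0.169 L

T constant ⇒ Boyle's law P V = const: T₂ = T₁; V₂ = V₁·(P₁/P₂) = 0.1687 L.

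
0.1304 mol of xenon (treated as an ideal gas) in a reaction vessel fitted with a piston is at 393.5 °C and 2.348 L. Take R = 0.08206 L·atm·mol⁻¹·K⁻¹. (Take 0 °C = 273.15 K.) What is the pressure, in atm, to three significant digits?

Convert: T = 666.65 K.
PV = nRT ⇒ P = nRT/V = (0.1304 × 0.08206 × 666.65) / 2.348

P ≈ 3.04 atm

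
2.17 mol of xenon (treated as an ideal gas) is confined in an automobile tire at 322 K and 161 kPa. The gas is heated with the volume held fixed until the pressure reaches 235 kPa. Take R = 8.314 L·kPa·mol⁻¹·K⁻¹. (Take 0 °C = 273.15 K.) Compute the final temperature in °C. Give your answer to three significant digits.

T₂ ≈ 197 °C

From PV = nRT: V₁ = nRT₁/P₁ = 36.08 L.
V constant ⇒ P ∝ T: V₂ = V₁; T₂ = T₁·(P₂/P₁) = 470.0 K.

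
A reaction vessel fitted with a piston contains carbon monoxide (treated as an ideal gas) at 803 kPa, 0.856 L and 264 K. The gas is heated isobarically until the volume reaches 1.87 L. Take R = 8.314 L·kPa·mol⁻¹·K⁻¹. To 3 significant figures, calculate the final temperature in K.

Isobaric, so V/T is constant: P₂ = P₁; T₂ = T₁·(V₂/V₁) = 576.7 K.

T₂ ≈ 577 K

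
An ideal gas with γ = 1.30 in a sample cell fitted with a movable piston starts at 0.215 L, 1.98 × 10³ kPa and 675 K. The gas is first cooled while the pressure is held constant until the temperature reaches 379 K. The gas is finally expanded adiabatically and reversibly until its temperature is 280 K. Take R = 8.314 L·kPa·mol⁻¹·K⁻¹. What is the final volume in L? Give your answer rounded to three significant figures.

V₃ ≈ 0.331 L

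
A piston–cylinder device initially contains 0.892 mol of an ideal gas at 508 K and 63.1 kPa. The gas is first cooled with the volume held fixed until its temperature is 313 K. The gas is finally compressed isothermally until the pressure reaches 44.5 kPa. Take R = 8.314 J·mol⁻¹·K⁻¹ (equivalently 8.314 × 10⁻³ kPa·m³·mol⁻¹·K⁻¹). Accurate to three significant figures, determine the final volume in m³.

From PV = nRT: V₁ = nRT₁/P₁ = 0.05970 m³.
V constant ⇒ P ∝ T: V₂ = V₁; P₂ = P₁·(T₂/T₁) = 38.88 kPa.
Isothermal, so P V is constant: T₃ = T₂; V₃ = V₂·(P₂/P₃) = 0.05216 m³.

V₃ ≈ 0.0522 m³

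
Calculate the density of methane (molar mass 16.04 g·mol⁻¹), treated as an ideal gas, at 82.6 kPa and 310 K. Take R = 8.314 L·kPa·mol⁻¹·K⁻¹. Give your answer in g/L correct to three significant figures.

ρ = PM/(RT) = (82.6 × 16.04) / (8.314 × 310.0)

ρ ≈ 0.514 g/L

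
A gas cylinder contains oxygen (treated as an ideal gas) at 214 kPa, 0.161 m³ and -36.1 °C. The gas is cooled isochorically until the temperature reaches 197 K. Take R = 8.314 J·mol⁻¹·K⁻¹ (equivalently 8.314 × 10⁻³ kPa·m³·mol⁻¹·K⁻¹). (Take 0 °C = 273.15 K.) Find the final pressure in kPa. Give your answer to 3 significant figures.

P₂ ≈ 178 kPa

Convert: T₁ = 237.0 K.
V constant ⇒ P ∝ T: V₂ = V₁; P₂ = P₁·(T₂/T₁) = 177.8 kPa.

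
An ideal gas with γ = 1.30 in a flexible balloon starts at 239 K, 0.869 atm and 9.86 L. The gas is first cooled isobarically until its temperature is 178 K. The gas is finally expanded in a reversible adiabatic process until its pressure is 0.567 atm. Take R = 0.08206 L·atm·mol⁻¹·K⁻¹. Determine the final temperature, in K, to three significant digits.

T₃ ≈ 161 K

P constant ⇒ V ∝ T: P₂ = P₁; V₂ = V₁·(T₂/T₁) = 7.343 L.
Adiabatic (γ = 1.30), T V^(γ−1) and P V^γ constant: T₃ = T₂·(P₃/P₂)^((γ−1)/γ) = 161.3 K; V₃ = V₂·(P₂/P₃)^(1/γ) = 10.20 L.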